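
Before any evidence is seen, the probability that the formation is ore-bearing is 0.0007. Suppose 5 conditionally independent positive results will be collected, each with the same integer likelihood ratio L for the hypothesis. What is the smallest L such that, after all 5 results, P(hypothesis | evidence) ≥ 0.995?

Prior odds = 0.0007/0.9993 = 7/9993.
Target odds = 0.995/0.005 = 199.
Need L⁵ ≥ 199 ÷ (7/9993) = 1988607/7.
12⁵ = 248832 < 1988607/7 ≤ 371293 = 13⁵, so L = 13.

13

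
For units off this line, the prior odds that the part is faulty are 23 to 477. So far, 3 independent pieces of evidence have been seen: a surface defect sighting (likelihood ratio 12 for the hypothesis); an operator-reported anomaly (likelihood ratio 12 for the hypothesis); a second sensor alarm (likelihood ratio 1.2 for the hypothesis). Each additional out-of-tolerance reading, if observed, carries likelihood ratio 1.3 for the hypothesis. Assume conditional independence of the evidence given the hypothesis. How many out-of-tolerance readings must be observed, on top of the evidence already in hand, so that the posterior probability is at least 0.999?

Prior odds = 23/477.
Combined Bayes factor of the evidence already in hand = 12 × 12 × 1.2 = 172.8.
Odds after that evidence = (23/477) × 172.8 = 2208/265.
Target odds = 0.999/0.001 = 999.
Need 1.3ⁿ ≥ 999 ÷ (2208/265) = 88245/736.
1.3¹⁸ ≈112.455 falls short of 88245/736 but 1.3¹⁹ ≈146.192 reaches it, so n = 19.

19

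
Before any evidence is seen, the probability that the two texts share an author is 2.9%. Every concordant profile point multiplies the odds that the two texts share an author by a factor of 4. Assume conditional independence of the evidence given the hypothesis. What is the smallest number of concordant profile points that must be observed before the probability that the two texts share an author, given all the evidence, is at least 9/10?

Prior odds: 0.029 ÷ 0.971 = 29/971.
Likelihood ratio per concordant profile point = 4.
Target odds: 0.9 ÷ 0.1 = 9.
Need (29/971) × 4ⁿ ≥ 9, i.e. 4ⁿ ≥ 8739/29.
4⁴ = 256 falls short of 8739/29 but 4⁵ = 1024 reaches it, so n = 5.

5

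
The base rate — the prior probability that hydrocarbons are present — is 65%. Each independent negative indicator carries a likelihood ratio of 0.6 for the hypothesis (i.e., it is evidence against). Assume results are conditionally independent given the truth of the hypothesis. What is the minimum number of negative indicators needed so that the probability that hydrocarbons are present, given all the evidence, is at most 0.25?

4

Prior odds = 0.65/0.35 = 13/7.
Likelihood ratio per negative indicator = 0.6.
Target odds: 0.25 ÷ 0.75 = 1/3.
Need (13/7) × 0.6ⁿ ≤ 1/3, i.e. 0.6ⁿ ≤ 7/39.
0.6³ = 0.216 is still above 7/39 but 0.6⁴ = 0.1296 is at or below it, so n = 4.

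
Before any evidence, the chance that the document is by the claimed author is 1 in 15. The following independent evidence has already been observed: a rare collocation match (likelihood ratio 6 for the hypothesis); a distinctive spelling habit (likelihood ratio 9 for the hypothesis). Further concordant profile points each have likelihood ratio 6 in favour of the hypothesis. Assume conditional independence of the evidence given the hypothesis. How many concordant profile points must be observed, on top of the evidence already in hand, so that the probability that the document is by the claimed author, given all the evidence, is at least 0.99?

2

Prior odds = (1/15)/(14/15) = 1/14.
Combined Bayes factor of the evidence already in hand = 6 × 9 = 54.
Odds after that evidence = (1/14) × 54 = 27/7.
Target odds = 0.99/0.01 = 99.
Need 6ⁿ ≥ 99 ÷ (27/7) = 77/3.
6¹ = 6 falls short of 77/3 but 6² = 36 reaches it, so n = 2.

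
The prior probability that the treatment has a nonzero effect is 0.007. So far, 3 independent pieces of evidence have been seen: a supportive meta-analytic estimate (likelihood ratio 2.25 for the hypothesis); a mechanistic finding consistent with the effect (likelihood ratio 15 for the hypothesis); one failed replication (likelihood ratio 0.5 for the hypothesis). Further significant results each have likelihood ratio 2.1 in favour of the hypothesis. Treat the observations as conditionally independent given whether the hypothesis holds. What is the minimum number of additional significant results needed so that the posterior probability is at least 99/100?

Prior odds = 0.007/0.993 = 7/993.
Combined Bayes factor of the evidence already in hand = 2.25 × 15 × 0.5 = 16.875.
Odds after that evidence = (7/993) × 16.875 = 315/2648.
Target odds = 0.99/0.01 = 99.
Need 2.1ⁿ ≥ 99 ÷ (315/2648) = 29128/35.
2.1⁹ ≈794.28 falls short of 29128/35 but 2.1¹⁰ ≈1667.99 reaches it, so n = 10.

10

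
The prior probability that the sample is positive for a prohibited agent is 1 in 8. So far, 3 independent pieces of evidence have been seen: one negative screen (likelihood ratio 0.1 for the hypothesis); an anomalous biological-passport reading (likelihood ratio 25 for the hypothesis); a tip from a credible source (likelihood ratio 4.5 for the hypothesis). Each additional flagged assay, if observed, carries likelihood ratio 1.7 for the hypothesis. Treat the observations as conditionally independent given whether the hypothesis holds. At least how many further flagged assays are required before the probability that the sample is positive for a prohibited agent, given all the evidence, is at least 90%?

Prior odds = 0.125/0.875 = 1/7.
Combined Bayes factor of the evidence already in hand = 0.1 × 25 × 4.5 = 11.25.
Odds after that evidence = (1/7) × 11.25 = 45/28.
Target odds = 0.9/0.1 = 9.
Need 1.7ⁿ ≥ 9 ÷ (45/28) = 5.6.
1.7³ = 4.913 falls short of 5.6 but 1.7⁴ = 8.3521 reaches it, so n = 4.

4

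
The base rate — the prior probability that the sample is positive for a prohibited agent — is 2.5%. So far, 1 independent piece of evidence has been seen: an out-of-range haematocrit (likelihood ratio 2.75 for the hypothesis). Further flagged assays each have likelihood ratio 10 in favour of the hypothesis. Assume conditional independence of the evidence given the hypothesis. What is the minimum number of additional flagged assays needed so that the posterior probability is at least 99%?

4

Prior odds = 0.025/0.975 = 1/39.
Bayes factor of the evidence already in hand = 2.75.
Odds after that evidence = (1/39) × 2.75 = 11/156.
Target odds = 0.99/0.01 = 99.
Need 10ⁿ ≥ 99 ÷ (11/156) = 1404.
10³ = 1000 falls short of 1404 but 10⁴ = 10000 reaches it, so n = 4.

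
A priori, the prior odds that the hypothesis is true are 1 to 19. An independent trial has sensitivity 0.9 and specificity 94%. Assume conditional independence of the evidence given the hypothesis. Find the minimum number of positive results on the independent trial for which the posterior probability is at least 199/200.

Prior odds = 1/19.
False-positive rate = 1 − 0.94 = 0.06; likelihood ratio of a positive = 0.9/0.06 = 15.
Target posterior odds = 0.995/0.005 = 199.
Require 15ⁿ ≥ 199 ÷ (1/19) = 3781.
15³ = 3375 falls short of 3781 but 15⁴ = 50625 reaches it, so n = 4.

4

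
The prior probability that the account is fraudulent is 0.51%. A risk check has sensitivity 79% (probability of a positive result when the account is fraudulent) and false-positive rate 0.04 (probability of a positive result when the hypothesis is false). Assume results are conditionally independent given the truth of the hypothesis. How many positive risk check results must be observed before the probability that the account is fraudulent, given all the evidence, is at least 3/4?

Prior odds = 0.0051/0.9949 = 51/9949.
Likelihood ratio of a positive result = 0.79/0.04 = 19.75.
Target posterior odds = 0.75/0.25 = 3.
Require 19.75ⁿ ≥ 3 ÷ (51/9949) = 9949/17.
19.75² = 390.0625 falls short of 9949/17 but 19.75³ = 7703.734375 reaches it, so n = 3.

3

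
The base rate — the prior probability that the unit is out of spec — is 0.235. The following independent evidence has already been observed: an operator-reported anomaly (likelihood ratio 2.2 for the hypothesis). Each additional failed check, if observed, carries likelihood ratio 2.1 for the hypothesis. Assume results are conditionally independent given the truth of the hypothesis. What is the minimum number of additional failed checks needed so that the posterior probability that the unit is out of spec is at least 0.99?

Prior odds = 0.235/0.765 = 47/153.
Bayes factor of the evidence already in hand = 2.2.
Odds after that evidence = (47/153) × 2.2 = 517/765.
Target odds = 0.99/0.01 = 99.
Need 2.1ⁿ ≥ 99 ÷ (517/765) = 6885/47.
2.1⁶ = 85766121/1000000 falls short of 6885/47 but 2.1⁷ ≈180.109 reaches it, so n = 7.

7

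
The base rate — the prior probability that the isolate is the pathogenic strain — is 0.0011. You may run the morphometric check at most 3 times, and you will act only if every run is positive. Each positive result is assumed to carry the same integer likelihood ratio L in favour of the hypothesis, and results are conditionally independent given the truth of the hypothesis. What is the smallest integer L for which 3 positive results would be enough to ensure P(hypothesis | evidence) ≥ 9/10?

21

Prior odds = 0.0011/0.9989 = 11/9989.
Target odds = 0.9/0.1 = 9.
Need L³ ≥ 9 ÷ (11/9989) = 89901/11.
20³ = 8000 < 89901/11 ≤ 9261 = 21³, so L = 21.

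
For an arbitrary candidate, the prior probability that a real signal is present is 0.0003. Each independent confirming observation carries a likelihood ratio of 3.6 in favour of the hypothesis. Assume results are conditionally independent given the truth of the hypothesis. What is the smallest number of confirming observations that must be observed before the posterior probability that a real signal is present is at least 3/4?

8

Prior odds: 0.0003 ÷ 0.9997 = 3/9997.
Likelihood ratio per confirming observation = 3.6.
Target odds: 0.75 ÷ 0.25 = 3.
Require 3.6ⁿ ≥ 3 ÷ (3/9997) = 9997.
3.6⁷ = 612220032/78125 falls short of 9997 but 3.6⁸ ≈28211.1 reaches it, so n = 8.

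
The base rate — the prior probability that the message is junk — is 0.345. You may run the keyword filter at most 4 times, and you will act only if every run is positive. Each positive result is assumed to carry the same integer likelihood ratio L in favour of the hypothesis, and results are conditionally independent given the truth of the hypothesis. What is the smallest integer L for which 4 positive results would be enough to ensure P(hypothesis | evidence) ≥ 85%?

Prior odds = 0.345/0.655 = 69/131.
Target odds = 0.85/0.15 = 17/3.
Need L⁴ ≥ 17/3 ÷ (69/131) = 2227/207.
1⁴ = 1 < 2227/207 ≤ 16 = 2⁴, so L = 2.

2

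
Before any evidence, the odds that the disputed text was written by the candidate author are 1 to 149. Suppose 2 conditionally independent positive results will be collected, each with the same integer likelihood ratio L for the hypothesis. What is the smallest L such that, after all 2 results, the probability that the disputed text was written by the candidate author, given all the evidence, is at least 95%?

Prior odds = 1/149.
Target odds = 0.95/0.05 = 19.
Need L² ≥ 19 ÷ (1/149) = 2831.
53² = 2809 < 2831 ≤ 2916 = 54², so L = 54.

54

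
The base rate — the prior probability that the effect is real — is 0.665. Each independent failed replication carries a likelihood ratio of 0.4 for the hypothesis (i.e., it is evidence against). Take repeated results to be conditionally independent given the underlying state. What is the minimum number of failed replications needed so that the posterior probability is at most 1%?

Prior odds: 0.665 ÷ 0.335 = 133/67.
Likelihood ratio per failed replication = 0.4.
Target odds: 0.01 ÷ 0.99 = 1/99.
Require 0.4ⁿ ≤ 1/99 ÷ (133/67) = 67/13167.
0.4⁵ = 0.01024 is still above 67/13167 but 0.4⁶ = 64/15625 is at or below it, so n = 6.

6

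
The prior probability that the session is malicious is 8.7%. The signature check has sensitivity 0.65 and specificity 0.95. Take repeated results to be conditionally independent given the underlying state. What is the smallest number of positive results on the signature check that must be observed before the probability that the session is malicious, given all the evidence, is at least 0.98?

Prior odds = 0.087/0.913 = 87/913.
False-positive rate = 1 − 0.95 = 0.05; likelihood ratio of a positive = 0.65/0.05 = 13.
Target posterior odds = 0.98/0.02 = 49.
Require 13ⁿ ≥ 49 ÷ (87/913) = 44737/87.
13² = 169 falls short of 44737/87 but 13³ = 2197 reaches it, so n = 3.

3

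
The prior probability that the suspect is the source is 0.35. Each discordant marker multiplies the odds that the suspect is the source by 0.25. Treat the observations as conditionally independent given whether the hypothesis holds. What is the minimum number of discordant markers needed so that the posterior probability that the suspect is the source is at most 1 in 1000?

5

Prior odds = 0.35/0.65 = 7/13.
Likelihood ratio per discordant marker = 0.25.
Target odds: 0.001 ÷ 0.999 = 1/999.
Need (7/13) × 0.25ⁿ ≤ 1/999, i.e. 0.25ⁿ ≤ 13/6993.
0.25⁴ = 0.00390625 is still above 13/6993 but 0.25⁵ = 1/1024 is at or below it, so n = 5.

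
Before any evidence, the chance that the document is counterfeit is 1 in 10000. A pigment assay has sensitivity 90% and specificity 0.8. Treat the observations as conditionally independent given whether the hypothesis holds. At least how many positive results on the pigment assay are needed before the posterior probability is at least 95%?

Prior odds: 0.0001 ÷ 0.9999 = 1/9999.
False-positive rate = 1 − 0.8 = 0.2; likelihood ratio of a positive = 0.9/0.2 = 4.5.
Target posterior odds = 0.95/0.05 = 19.
Need (1/9999) × 4.5ⁿ ≥ 19, i.e. 4.5ⁿ ≥ 189981.
4.5⁸ = 43046721/256 falls short of 189981 but 4.5⁹ = 387420489/512 reaches it, so n = 9.

9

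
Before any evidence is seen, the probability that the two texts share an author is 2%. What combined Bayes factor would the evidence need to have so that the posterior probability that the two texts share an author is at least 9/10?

Prior odds = 0.02/0.98 = 1/49.
Target odds = 0.9/0.1 = 9.
Required Bayes factor = 9 ÷ (1/49) = 441.

441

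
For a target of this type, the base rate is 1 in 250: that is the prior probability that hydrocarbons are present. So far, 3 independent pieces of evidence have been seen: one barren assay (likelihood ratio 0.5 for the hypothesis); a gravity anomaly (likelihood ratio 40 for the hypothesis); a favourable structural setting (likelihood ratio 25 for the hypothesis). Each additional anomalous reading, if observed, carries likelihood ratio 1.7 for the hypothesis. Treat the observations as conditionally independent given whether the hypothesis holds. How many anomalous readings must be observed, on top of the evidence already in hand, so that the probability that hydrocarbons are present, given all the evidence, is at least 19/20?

Prior odds = 0.004/0.996 = 1/249.
Combined Bayes factor of the evidence already in hand = 0.5 × 40 × 25 = 500.
Odds after that evidence = (1/249) × 500 = 500/249.
Target odds = 0.95/0.05 = 19.
Need 1.7ⁿ ≥ 19 ÷ (500/249) = 9.462.
1.7⁴ = 8.3521 falls short of 9.462 but 1.7⁵ = 1419857/100000 reaches it, so n = 5.

5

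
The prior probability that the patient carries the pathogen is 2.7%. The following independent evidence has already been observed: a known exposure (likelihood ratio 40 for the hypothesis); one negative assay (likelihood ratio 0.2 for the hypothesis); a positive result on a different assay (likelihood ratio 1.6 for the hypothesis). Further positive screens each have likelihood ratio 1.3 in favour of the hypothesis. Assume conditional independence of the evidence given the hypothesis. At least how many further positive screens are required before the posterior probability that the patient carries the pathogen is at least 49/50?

Prior odds = 0.027/0.973 = 27/973.
Combined Bayes factor of the evidence already in hand = 40 × 0.2 × 1.6 = 12.8.
Odds after that evidence = (27/973) × 12.8 = 1728/4865.
Target odds = 0.98/0.02 = 49.
Need 1.3ⁿ ≥ 49 ÷ (1728/4865) = 238385/1728.
1.3¹⁸ ≈112.455 falls short of 238385/1728 but 1.3¹⁹ ≈146.192 reaches it, so n = 19.

19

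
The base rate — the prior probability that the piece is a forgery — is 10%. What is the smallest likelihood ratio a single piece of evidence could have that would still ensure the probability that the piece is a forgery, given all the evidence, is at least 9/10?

81

Prior odds = 0.1/0.9 = 1/9.
Target odds = 0.9/0.1 = 9.
Required Bayes factor = 9 ÷ (1/9) = 81.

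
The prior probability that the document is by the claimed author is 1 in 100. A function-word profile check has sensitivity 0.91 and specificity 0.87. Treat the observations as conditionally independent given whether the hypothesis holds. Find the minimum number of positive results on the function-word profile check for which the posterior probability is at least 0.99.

5

Prior odds = 0.01/0.99 = 1/99.
False-positive rate = 1 − 0.87 = 0.13; likelihood ratio of a positive = 0.91/0.13 = 7.
Target posterior odds = 0.99/0.01 = 99.
Require 7ⁿ ≥ 99 ÷ (1/99) = 9801.
7⁴ = 2401 falls short of 9801 but 7⁵ = 16807 reaches it, so n = 5.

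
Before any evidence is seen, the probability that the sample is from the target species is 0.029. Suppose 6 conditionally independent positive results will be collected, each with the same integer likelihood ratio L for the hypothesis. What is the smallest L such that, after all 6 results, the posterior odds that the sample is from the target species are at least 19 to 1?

Prior odds = 0.029/0.971 = 29/971.
Target odds = 19.
Need L⁶ ≥ 19 ÷ (29/971) = 18449/29.
2⁶ = 64 < 18449/29 ≤ 729 = 3⁶, so L = 3.

3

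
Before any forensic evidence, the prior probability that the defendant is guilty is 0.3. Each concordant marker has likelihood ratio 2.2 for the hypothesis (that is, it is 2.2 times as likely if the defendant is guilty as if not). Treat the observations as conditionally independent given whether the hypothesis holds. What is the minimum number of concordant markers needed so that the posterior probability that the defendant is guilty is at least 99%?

Prior odds: 0.3 ÷ 0.7 = 3/7.
Likelihood ratio per concordant marker = 2.2.
Target posterior odds = 0.99/0.01 = 99.
Require 2.2ⁿ ≥ 99 ÷ (3/7) = 231.
2.2⁶ = 1771561/15625 falls short of 231 but 2.2⁷ = 19487171/78125 reaches it, so n = 7.

7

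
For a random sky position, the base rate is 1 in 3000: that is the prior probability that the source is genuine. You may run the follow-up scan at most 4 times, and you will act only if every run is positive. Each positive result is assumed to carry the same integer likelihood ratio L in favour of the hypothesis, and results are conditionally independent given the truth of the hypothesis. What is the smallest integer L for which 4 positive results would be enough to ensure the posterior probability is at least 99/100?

24

Prior odds = (1/3000)/(2999/3000) = 1/2999.
Target odds = 0.99/0.01 = 99.
Need L⁴ ≥ 99 ÷ (1/2999) = 296901.
23⁴ = 279841 < 296901 ≤ 331776 = 24⁴, so L = 24.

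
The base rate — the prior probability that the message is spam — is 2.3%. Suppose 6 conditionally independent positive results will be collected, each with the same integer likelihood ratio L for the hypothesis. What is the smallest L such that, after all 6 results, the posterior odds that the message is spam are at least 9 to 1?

3

Prior odds = 0.023/0.977 = 23/977.
Target odds = 9.
Need L⁶ ≥ 9 ÷ (23/977) = 8793/23.
2⁶ = 64 < 8793/23 ≤ 729 = 3⁶, so L = 3.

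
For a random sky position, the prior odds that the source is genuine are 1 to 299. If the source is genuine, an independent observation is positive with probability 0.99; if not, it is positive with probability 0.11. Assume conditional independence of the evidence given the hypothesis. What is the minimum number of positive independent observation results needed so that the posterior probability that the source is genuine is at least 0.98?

5

Prior odds = 1/299.
Likelihood ratio of a positive = 0.99/0.11 = 9.
Target odds: 0.98 ÷ 0.02 = 49.
Require 9ⁿ ≥ 49 ÷ (1/299) = 14651.
9⁴ = 6561 falls short of 14651 but 9⁵ = 59049 reaches it, so n = 5.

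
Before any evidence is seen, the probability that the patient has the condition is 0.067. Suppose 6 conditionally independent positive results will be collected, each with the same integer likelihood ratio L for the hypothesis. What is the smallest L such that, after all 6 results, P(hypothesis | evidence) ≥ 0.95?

Prior odds = 0.067/0.933 = 67/933.
Target odds = 0.95/0.05 = 19.
Need L⁶ ≥ 19 ÷ (67/933) = 17727/67.
2⁶ = 64 < 17727/67 ≤ 729 = 3⁶, so L = 3.

3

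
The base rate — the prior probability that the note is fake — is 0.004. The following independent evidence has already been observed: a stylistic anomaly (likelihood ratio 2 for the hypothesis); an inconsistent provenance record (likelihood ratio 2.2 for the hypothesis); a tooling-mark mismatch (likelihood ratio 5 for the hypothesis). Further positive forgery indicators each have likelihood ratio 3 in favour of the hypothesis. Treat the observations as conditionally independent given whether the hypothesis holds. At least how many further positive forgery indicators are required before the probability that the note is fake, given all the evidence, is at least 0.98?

6

Prior odds = 0.004/0.996 = 1/249.
Combined Bayes factor of the evidence already in hand = 2 × 2.2 × 5 = 22.
Odds after that evidence = (1/249) × 22 = 22/249.
Target odds = 0.98/0.02 = 49.
Need 3ⁿ ≥ 49 ÷ (22/249) = 12201/22.
3⁵ = 243 falls short of 12201/22 but 3⁶ = 729 reaches it, so n = 6.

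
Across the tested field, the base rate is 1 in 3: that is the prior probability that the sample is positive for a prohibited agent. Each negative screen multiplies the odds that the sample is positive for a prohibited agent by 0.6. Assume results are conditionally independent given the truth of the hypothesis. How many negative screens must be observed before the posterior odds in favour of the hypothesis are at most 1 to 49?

7

Prior odds = (1/3)/(2/3) = 0.5.
Likelihood ratio per negative screen = 0.6.
Target odds = 1/49.
Need 0.5 × 0.6ⁿ ≤ 1/49, i.e. 0.6ⁿ ≤ 2/49.
0.6⁶ = 729/15625 is still above 2/49 but 0.6⁷ = 2187/78125 is at or below it, so n = 7.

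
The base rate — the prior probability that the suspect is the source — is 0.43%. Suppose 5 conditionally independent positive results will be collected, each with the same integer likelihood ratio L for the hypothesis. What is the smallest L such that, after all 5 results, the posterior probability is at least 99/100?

Prior odds = 0.0043/0.9957 = 43/9957.
Target odds = 0.99/0.01 = 99.
Need L⁵ ≥ 99 ÷ (43/9957) = 985743/43.
7⁵ = 16807 < 985743/43 ≤ 32768 = 8⁵, so L = 8.

8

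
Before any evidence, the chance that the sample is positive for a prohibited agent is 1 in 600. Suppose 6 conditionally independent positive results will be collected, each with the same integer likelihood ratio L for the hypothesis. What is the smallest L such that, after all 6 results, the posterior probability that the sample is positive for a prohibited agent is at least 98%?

Prior odds = (1/600)/(599/600) = 1/599.
Target odds = 0.98/0.02 = 49.
Need L⁶ ≥ 49 ÷ (1/599) = 29351.
5⁶ = 15625 < 29351 ≤ 46656 = 6⁶, so L = 6.

6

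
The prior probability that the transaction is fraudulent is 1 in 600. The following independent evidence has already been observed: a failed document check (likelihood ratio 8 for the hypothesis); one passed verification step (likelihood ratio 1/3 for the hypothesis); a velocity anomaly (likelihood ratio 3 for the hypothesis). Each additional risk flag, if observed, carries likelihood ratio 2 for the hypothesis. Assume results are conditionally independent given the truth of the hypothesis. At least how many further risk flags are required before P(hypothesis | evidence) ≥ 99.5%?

Prior odds = (1/600)/(599/600) = 1/599.
Combined Bayes factor of the evidence already in hand = 8 × (1/3) × 3 = 8.
Odds after that evidence = (1/599) × 8 = 8/599.
Target odds = 0.995/0.005 = 199.
Need 2ⁿ ≥ 199 ÷ (8/599) = 14900.125.
2¹³ = 8192 falls short of 14900.125 but 2¹⁴ = 16384 reaches it, so n = 14.

14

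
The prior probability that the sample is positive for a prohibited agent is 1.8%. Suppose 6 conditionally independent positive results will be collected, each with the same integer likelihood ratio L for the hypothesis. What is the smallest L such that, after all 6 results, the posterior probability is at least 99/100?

5

Prior odds = 0.018/0.982 = 9/491.
Target odds = 0.99/0.01 = 99.
Need L⁶ ≥ 99 ÷ (9/491) = 5401.
4⁶ = 4096 < 5401 ≤ 15625 = 5⁶, so L = 5.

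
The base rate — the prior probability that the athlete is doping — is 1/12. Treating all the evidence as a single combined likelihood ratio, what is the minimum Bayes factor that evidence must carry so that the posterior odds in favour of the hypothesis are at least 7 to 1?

Prior odds = (1/12)/(11/12) = 1/11.
Target odds = 7.
Required Bayes factor = 7 ÷ (1/11) = 77.

77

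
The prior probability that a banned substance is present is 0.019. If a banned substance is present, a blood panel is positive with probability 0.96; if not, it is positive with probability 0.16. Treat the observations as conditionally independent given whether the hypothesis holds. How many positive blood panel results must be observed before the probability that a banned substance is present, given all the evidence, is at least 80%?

3

Prior odds: 0.019 ÷ 0.981 = 19/981.
Likelihood ratio of a positive = 0.96/0.16 = 6.
Target odds: 0.8 ÷ 0.2 = 4.
Need (19/981) × 6ⁿ ≥ 4, i.e. 6ⁿ ≥ 3924/19.
6² = 36 falls short of 3924/19 but 6³ = 216 reaches it, so n = 3.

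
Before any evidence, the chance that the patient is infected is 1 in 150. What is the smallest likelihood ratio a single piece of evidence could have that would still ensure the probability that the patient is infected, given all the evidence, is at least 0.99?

Prior odds = (1/150)/(149/150) = 1/149.
Target odds = 0.99/0.01 = 99.
Required Bayes factor = 99 ÷ (1/149) = 14751.

14751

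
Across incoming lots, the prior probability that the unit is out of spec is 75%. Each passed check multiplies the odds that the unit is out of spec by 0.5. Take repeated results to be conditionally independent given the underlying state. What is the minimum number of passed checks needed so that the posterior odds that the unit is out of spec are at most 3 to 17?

5

Prior odds: 0.75 ÷ 0.25 = 3.
Likelihood ratio per passed check = 0.5.
Target odds = 3/17.
Require 0.5ⁿ ≤ 3/17 ÷ 3 = 1/17.
0.5⁴ = 0.0625 is still above 1/17 but 0.5⁵ = 0.03125 is at or below it, so n = 5.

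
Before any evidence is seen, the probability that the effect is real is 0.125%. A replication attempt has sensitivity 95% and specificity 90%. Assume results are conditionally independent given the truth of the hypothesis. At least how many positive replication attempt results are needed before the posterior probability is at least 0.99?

6

Prior odds = 0.00125/0.99875 = 1/799.
False-positive rate = 1 − 0.9 = 0.1; likelihood ratio of a positive = 0.95/0.1 = 9.5.
Target odds: 0.99 ÷ 0.01 = 99.
Need (1/799) × 9.5ⁿ ≥ 99, i.e. 9.5ⁿ ≥ 79101.
9.5⁵ = 77378.09375 falls short of 79101 but 9.5⁶ = 47045881/64 reaches it, so n = 6.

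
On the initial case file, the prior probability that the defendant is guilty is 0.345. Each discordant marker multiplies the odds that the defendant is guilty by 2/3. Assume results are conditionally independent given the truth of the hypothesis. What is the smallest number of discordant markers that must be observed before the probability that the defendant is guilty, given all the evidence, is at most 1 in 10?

4

Prior odds: 0.345 ÷ 0.655 = 69/131.
Likelihood ratio per discordant marker = 2/3.
Target odds: 0.1 ÷ 0.9 = 1/9.
Need (69/131) × (2/3)ⁿ ≤ 1/9, i.e. (2/3)ⁿ ≤ 131/621.
(2/3)³ = 8/27 is still above 131/621 but (2/3)⁴ = 16/81 is at or below it, so n = 4.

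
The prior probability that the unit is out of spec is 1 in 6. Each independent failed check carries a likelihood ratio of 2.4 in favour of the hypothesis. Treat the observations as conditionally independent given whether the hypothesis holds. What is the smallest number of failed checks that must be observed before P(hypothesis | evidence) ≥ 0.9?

Prior odds = (1/6)/(5/6) = 0.2.
Likelihood ratio per failed check = 2.4.
Target posterior odds = 0.9/0.1 = 9.
Require 2.4ⁿ ≥ 9 ÷ 0.2 = 45.
2.4⁴ = 33.1776 falls short of 45 but 2.4⁵ = 79.62624 reaches it, so n = 5.

5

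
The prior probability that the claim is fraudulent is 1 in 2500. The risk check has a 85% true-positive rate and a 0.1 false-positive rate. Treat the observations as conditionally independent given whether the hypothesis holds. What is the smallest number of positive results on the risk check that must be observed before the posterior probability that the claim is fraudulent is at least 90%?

5

Prior odds = 0.0004/0.9996 = 1/2499.
Likelihood ratio of a positive result = 0.85/0.1 = 8.5.
Target posterior odds = 0.9/0.1 = 9.
Need (1/2499) × 8.5ⁿ ≥ 9, i.e. 8.5ⁿ ≥ 22491.
8.5⁴ = 5220.0625 falls short of 22491 but 8.5⁵ = 44370.53125 reaches it, so n = 5.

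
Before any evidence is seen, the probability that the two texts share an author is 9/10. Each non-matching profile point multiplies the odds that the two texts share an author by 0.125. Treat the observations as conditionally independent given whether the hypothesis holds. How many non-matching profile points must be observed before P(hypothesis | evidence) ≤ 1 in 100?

4

Prior odds: 0.9 ÷ 0.1 = 9.
Likelihood ratio per non-matching profile point = 0.125.
Target odds: 0.01 ÷ 0.99 = 1/99.
Require 0.125ⁿ ≤ 1/99 ÷ 9 = 1/891.
0.125³ = 0.001953125 is still above 1/891 but 0.125⁴ = 1/4096 is at or below it, so n = 4.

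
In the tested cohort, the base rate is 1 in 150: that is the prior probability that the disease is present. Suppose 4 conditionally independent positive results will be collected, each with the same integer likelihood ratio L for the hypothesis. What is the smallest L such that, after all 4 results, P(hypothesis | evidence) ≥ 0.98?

10

Prior odds = (1/150)/(149/150) = 1/149.
Target odds = 0.98/0.02 = 49.
Need L⁴ ≥ 49 ÷ (1/149) = 7301.
9⁴ = 6561 < 7301 ≤ 10000 = 10⁴, so L = 10.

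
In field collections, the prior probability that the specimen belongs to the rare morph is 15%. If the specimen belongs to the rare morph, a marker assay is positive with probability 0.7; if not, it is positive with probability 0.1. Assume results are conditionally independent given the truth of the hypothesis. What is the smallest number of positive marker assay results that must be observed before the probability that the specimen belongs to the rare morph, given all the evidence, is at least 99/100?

Prior odds = 0.15/0.85 = 3/17.
Likelihood ratio of a positive = 0.7/0.1 = 7.
Target odds: 0.99 ÷ 0.01 = 99.
Need (3/17) × 7ⁿ ≥ 99, i.e. 7ⁿ ≥ 561.
7³ = 343 falls short of 561 but 7⁴ = 2401 reaches it, so n = 4.

4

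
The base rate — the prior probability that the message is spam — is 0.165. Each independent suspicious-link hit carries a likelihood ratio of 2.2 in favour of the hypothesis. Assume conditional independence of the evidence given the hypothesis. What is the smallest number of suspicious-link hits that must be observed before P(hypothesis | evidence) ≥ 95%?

6

Prior odds: 0.165 ÷ 0.835 = 33/167.
Likelihood ratio per suspicious-link hit = 2.2.
Target odds: 0.95 ÷ 0.05 = 19.
Need (33/167) × 2.2ⁿ ≥ 19, i.e. 2.2ⁿ ≥ 3173/33.
2.2⁵ = 51.53632 falls short of 3173/33 but 2.2⁶ = 1771561/15625 reaches it, so n = 6.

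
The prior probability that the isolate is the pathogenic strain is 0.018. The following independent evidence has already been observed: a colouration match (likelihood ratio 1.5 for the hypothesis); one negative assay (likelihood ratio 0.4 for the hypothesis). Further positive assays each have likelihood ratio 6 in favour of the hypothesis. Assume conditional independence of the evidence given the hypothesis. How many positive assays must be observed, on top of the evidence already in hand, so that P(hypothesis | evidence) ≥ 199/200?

Prior odds = 0.018/0.982 = 9/491.
Combined Bayes factor of the evidence already in hand = 1.5 × 0.4 = 0.6.
Odds after that evidence = (9/491) × 0.6 = 27/2455.
Target odds = 0.995/0.005 = 199.
Need 6ⁿ ≥ 199 ÷ (27/2455) = 488545/27.
6⁵ = 7776 falls short of 488545/27 but 6⁶ = 46656 reaches it, so n = 6.

6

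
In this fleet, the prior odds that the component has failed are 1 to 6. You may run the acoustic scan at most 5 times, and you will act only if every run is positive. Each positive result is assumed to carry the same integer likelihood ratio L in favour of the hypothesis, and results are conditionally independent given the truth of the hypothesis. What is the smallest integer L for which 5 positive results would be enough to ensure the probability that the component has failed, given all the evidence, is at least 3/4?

2

Prior odds = 1/6.
Target odds = 0.75/0.25 = 3.
Need L⁵ ≥ 3 ÷ (1/6) = 18.
1⁵ = 1 < 18 ≤ 32 = 2⁵, so L = 2.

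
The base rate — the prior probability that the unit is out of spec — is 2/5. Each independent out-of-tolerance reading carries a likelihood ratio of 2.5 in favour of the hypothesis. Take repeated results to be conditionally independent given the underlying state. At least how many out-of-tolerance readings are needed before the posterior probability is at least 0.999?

Prior odds: 0.4 ÷ 0.6 = 2/3.
Likelihood ratio per out-of-tolerance reading = 2.5.
Target odds: 0.999 ÷ 0.001 = 999.
Require 2.5ⁿ ≥ 999 ÷ (2/3) = 1498.5.
2.5⁷ = 610.3515625 falls short of 1498.5 but 2.5⁸ = 390625/256 reaches it, so n = 8.

8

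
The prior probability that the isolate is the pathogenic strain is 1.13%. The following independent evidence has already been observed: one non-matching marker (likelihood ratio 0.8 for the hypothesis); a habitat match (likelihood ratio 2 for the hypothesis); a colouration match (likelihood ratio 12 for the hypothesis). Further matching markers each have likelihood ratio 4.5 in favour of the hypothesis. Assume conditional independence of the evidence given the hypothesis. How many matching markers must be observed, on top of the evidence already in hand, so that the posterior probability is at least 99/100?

5

Prior odds = 0.0113/0.9887 = 113/9887.
Combined Bayes factor of the evidence already in hand = 0.8 × 2 × 12 = 19.2.
Odds after that evidence = (113/9887) × 19.2 = 10848/49435.
Target odds = 0.99/0.01 = 99.
Need 4.5ⁿ ≥ 99 ÷ (10848/49435) = 1631355/3616.
4.5⁴ = 410.0625 falls short of 1631355/3616 but 4.5⁵ = 1845.28125 reaches it, so n = 5.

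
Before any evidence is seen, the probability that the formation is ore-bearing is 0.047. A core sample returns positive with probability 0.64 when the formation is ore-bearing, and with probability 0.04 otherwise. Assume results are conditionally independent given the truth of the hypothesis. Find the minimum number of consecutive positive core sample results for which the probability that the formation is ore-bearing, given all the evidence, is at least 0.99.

3

Prior odds = 0.047/0.953 = 47/953.
Likelihood ratio of a positive result = 0.64/0.04 = 16.
Target posterior odds = 0.99/0.01 = 99.
Require 16ⁿ ≥ 99 ÷ (47/953) = 94347/47.
16² = 256 falls short of 94347/47 but 16³ = 4096 reaches it, so n = 3.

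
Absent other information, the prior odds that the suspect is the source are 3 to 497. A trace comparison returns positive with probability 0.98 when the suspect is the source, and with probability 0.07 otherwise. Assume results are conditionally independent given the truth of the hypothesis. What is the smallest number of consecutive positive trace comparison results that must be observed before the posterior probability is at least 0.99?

Prior odds = 3/497.
Likelihood ratio of a positive result = 0.98/0.07 = 14.
Target odds: 0.99 ÷ 0.01 = 99.
Require 14ⁿ ≥ 99 ÷ (3/497) = 16401.
14³ = 2744 falls short of 16401 but 14⁴ = 38416 reaches it, so n = 4.

4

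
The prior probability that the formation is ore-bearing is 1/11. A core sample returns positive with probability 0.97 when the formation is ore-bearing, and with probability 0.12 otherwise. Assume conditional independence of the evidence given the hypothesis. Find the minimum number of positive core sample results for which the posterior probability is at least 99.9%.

Prior odds = (1/11)/(10/11) = 0.1.
Likelihood ratio of a positive result = 0.97/0.12 = 97/12.
Target odds: 0.999 ÷ 0.001 = 999.
Need 0.1 × (97/12)ⁿ ≥ 999, i.e. (97/12)ⁿ ≥ 9990.
(97/12)⁴ = 88529281/20736 falls short of 9990 but (97/12)⁵ ≈34510.6 reaches it, so n = 5.

5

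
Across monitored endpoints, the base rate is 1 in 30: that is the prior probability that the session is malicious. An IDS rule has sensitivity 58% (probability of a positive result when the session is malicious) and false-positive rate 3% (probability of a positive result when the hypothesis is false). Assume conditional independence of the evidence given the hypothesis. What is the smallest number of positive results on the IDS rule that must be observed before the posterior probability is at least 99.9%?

Prior odds: (1/30) ÷ (29/30) = 1/29.
Likelihood ratio of a positive result = 0.58/0.03 = 58/3.
Target posterior odds = 0.999/0.001 = 999.
Need (1/29) × (58/3)ⁿ ≥ 999, i.e. (58/3)ⁿ ≥ 28971.
(58/3)³ = 195112/27 falls short of 28971 but (58/3)⁴ = 11316496/81 reaches it, so n = 4.

4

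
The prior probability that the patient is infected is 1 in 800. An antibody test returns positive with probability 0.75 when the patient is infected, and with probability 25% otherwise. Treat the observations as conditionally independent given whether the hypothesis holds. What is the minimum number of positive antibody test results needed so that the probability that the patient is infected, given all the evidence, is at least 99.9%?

Prior odds: 0.00125 ÷ 0.99875 = 1/799.
Likelihood ratio of a positive result = 0.75/0.25 = 3.
Target odds: 0.999 ÷ 0.001 = 999.
Require 3ⁿ ≥ 999 ÷ (1/799) = 798201.
3¹² = 531441 falls short of 798201 but 3¹³ = 1594323 reaches it, so n = 13.

13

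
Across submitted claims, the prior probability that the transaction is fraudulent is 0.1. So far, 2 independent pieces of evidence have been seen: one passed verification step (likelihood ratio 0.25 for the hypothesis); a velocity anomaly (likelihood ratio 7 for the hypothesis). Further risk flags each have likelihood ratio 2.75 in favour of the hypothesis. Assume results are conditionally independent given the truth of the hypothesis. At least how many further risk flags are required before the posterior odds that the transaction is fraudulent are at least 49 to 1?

6

Prior odds = 0.1/0.9 = 1/9.
Combined Bayes factor of the evidence already in hand = 0.25 × 7 = 1.75.
Odds after that evidence = (1/9) × 1.75 = 7/36.
Target odds = 49.
Need 2.75ⁿ ≥ 49 ÷ (7/36) = 252.
2.75⁵ = 161051/1024 falls short of 252 but 2.75⁶ = 1771561/4096 reaches it, so n = 6.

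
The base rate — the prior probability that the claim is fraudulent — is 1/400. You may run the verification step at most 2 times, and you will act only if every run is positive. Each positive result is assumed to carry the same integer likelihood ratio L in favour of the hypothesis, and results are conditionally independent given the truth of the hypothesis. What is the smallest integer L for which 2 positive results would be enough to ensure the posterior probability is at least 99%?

Prior odds = 0.0025/0.9975 = 1/399.
Target odds = 0.99/0.01 = 99.
Need L² ≥ 99 ÷ (1/399) = 39501.
198² = 39204 < 39501 ≤ 39601 = 199², so L = 199.

199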